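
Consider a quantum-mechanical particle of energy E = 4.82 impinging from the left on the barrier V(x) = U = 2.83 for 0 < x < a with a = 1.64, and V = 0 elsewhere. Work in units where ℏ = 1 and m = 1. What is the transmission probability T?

Above the barrier the interior wavenumber is k₂ = √(2m(E − U))/ℏ = 1.995, giving phase k₂a = 3.272.
T = [1 + U² sin²(k₂a) / (4E(E − U))]⁻¹ = 1/1.004 = 0.996.

T = 0.996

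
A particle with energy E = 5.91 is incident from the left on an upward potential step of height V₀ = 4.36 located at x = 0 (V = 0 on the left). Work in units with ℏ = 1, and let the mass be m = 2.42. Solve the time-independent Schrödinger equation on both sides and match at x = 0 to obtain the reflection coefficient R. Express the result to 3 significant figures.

R = 0.104

On each side the TISE gives plane waves with k = √(2m(E − V))/ℏ: k₁ = √(2·2.42·5.91) = 5.348, k₂ = √(2·2.42·1.55) = 2.739.
Continuity of ψ and ψ′ at the step yields the reflection amplitude r = (k₁ − k₂)/(k₁ + k₂) = 0.3226; thus R = |r|² = 0.1041, T = 0.8959.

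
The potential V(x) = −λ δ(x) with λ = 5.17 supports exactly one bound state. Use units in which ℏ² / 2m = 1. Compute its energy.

E = -6.68

For x ≠ 0 the bound state is ψ ∝ e^{−κ|x|}; integrating the TISE across the delta gives the cusp condition 2κ = 2mλ/ℏ², so κ = 2.585.
Then E = −ℏ²κ²/(2m) = −mλ²/(2ℏ²) = -6.682.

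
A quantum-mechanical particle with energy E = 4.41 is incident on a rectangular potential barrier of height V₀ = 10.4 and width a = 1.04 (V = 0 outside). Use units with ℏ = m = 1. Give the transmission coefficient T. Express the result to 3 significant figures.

T = 0.00292

Since E < V₀ the interior solution is evanescent with decay constant κ = √(2m(V₀ − E))/ℏ = 3.461.
κa = 3.600, sinh(κa) = 18.28.
Matching ψ, ψ′ at both faces gives T = [1 + V₀² sinh²(κa) / (4E(V₀ − E))]⁻¹ = 1/343.0 = 0.00292.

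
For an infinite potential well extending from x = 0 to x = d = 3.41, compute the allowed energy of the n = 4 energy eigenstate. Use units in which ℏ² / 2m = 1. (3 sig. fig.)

E = 13.6

The infinite-well eigenfunctions ψ_n = √(2/d) sin(nπx/d) vanish at both walls, giving E_n = n²π²ℏ²/(2md²).
E_4 = 4² × π² / (2 × 0.5 × 3.41²) = 13.58.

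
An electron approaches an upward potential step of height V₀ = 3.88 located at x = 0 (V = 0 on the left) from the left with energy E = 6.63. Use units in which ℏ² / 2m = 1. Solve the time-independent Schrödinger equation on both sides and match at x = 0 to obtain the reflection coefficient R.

R = 0.0469

On each side the TISE gives plane waves with k = √(2m(E − V))/ℏ: k₁ = √(2·½·6.63) = 2.575, k₂ = √(2·½·2.75) = 1.658.
Continuity of ψ and ψ′ at the step yields the reflection amplitude r = (k₁ − k₂)/(k₁ + k₂) = 0.2165; thus R = |r|² = 0.04688, T = 0.9531.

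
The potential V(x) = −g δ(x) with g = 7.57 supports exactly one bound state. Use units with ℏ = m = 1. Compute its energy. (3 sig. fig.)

The bound state is ψ(x) = √κ e^{−κ|x|}. The derivative jump ψ'(0⁺) − ψ'(0⁻) = −(2mg/ℏ²)ψ(0) fixes κ = mg/ℏ² = 7.570.
Then E = −ℏ²κ²/(2m) = −mg²/(2ℏ²) = -28.65.

E = -28.7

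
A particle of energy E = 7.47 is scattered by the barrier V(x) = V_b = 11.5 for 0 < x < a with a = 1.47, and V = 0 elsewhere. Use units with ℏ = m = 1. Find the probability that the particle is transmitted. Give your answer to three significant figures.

T = 0.000863

E < V_b: inside the barrier ψ ∝ e^{±κx} with κ = √(2m(V_b − E))/ℏ = 2.839.
κa = 4.173, sinh(κa) = 32.46.
Matching ψ, ψ′ at both faces gives T = [1 + V_b² sinh²(κa) / (4E(V_b − E))]⁻¹ = 1/1158 = 0.000863.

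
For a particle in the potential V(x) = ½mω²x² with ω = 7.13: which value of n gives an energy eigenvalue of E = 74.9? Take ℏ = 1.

E_n = ℏω(n + ½) ⇒ n = E/(ℏω) − ½ = 74.9/7.13 − 0.5 = 10.005 → n = 10.

n = 10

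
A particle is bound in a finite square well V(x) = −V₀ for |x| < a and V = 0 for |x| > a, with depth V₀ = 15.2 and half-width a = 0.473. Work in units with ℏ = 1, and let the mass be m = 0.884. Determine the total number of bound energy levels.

Define the well-strength parameter z₀ = (a/ℏ)√(2mV₀) = 0.473 × √(2·0.884·15.2) = 2.452.
A new bound state (alternating even/odd) appears each time z₀ passes a multiple of π/2, so N = ⌊2z₀/π⌋ + 1 = ⌊1.561⌋ + 1 = 2.

N = 2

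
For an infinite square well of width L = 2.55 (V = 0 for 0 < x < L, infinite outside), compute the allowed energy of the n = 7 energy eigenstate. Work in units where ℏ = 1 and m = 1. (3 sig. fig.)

Requiring ψ(0) = ψ(L) = 0 quantises k = nπ/L, hence E_n = ℏ²k²/2m = n²π²ℏ²/(2mL²).
E_7 = 7² × π² / (2 × 1 × 2.55²) = 37.19.

E = 37.2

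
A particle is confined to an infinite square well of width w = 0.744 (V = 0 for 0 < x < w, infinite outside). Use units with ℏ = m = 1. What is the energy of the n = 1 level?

Requiring ψ(0) = ψ(w) = 0 quantises k = nπ/w, hence E_n = ℏ²k²/2m = n²π²ℏ²/(2mw²).
E_1 = 1² × π² / (2 × 1 × 0.744²) = 8.915.

E = 8.92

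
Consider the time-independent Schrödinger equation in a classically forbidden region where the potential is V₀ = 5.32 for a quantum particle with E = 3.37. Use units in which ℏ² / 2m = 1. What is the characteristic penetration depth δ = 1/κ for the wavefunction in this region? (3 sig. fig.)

δ = 0.716

Since E < V₀ the TISE in this region is ψ'' = κ²ψ with κ = √(2m(V₀ − E))/ℏ.
κ = √(2 × 0.5 × 1.95) = 1.396. The penetration depth is δ = 1/κ = 0.716.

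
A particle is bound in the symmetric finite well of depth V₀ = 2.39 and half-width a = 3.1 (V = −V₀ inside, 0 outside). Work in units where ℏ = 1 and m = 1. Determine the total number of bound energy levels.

N = 5

Define the well-strength parameter z₀ = (a/ℏ)√(2mV₀) = 3.1 × √(2·1·2.39) = 6.778.
A new bound state (alternating even/odd) appears each time z₀ passes a multiple of π/2, so N = ⌊2z₀/π⌋ + 1 = ⌊4.315⌋ + 1 = 5.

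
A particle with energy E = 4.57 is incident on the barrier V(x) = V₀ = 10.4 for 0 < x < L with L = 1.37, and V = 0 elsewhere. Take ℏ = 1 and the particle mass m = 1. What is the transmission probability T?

Since E < V₀ the interior solution is evanescent with decay constant κ = √(2m(V₀ − E))/ℏ = 3.415.
κL = 4.678, sinh(κL) = 53.78.
Matching ψ, ψ′ at both faces gives T = [1 + V₀² sinh²(κL) / (4E(V₀ − E))]⁻¹ = 1/2936 = 0.000341.

T = 0.000341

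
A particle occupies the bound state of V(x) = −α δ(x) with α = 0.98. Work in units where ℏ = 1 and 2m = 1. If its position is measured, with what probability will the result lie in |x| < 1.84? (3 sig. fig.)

P = 0.835

The normalised bound state is ψ = √κ e^{−κ|x|} with κ = mα/ℏ² = 0.4900.
P(|x| < d) = ∫_{−d}^{d} κ e^{−2κ|x|} dx = 1 − e^{−2κd} = 1 − e^{−1.803} = 0.8352.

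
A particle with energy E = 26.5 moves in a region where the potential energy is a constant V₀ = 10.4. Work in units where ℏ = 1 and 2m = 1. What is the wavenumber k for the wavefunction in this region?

k = 4.01

With E > V₀ the solution is oscillatory, ψ ∝ e^{±ikx} with k = √(2m(E − V₀))/ℏ.
k = √(2 × 0.5 × 16.1) = 4.012.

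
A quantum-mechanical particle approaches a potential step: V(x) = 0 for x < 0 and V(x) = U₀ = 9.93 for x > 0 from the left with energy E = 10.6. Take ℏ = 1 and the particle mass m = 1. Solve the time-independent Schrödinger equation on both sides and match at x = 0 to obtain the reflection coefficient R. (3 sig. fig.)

R = 0.358

On each side the TISE gives plane waves with k = √(2m(E − V))/ℏ: k₁ = √(2·1·10.6) = 4.604, k₂ = √(2·1·0.67) = 1.158.
Matching ψ and ψ′ at x = 0 gives r = (k₁ − k₂)/(k₁ + k₂), so R = r² = 0.3578 and T = 1 − R = 0.6422.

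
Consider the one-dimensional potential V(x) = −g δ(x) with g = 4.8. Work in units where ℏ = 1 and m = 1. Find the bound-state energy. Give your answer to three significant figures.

E = -11.5

The bound state is ψ(x) = √κ e^{−κ|x|}. The derivative jump ψ'(0⁺) − ψ'(0⁻) = −(2mg/ℏ²)ψ(0) fixes κ = mg/ℏ² = 4.800.
Then E = −ℏ²κ²/(2m) = −mg²/(2ℏ²) = -11.52.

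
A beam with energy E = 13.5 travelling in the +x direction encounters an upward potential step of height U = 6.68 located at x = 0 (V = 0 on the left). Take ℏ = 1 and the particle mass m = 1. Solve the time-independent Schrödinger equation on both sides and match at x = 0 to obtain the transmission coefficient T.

T = 0.971

The wavenumbers are k₁ = √(2mE)/ℏ = 5.196 on the left and k₂ = √(2m(E − U))/ℏ = 3.693 on the right.
Continuity of ψ and ψ′ at the step yields the reflection amplitude r = (k₁ − k₂)/(k₁ + k₂) = 0.1691; thus R = |r|² = 0.02858, T = 0.9714.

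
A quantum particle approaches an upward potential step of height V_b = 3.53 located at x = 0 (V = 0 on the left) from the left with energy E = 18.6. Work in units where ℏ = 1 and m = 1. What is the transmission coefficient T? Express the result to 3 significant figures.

The wavenumbers are k₁ = √(2mE)/ℏ = 6.099 on the left and k₂ = √(2m(E − V_b))/ℏ = 5.490 on the right.
Matching ψ and ψ′ at x = 0 gives r = (k₁ − k₂)/(k₁ + k₂), so R = r² = 0.002763 and T = 1 − R = 0.9972.

T = 0.997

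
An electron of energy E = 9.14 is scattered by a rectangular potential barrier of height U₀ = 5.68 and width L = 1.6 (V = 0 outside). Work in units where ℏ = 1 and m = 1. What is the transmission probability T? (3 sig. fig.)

T = 0.836

E > U₀: inside the barrier k₂ = √(2m(E − U₀))/ℏ = 2.631, k₂L = 4.209.
T = [1 + U₀² sin²(k₂L) / (4E(E − U₀))]⁻¹ = 1/1.196 = 0.836.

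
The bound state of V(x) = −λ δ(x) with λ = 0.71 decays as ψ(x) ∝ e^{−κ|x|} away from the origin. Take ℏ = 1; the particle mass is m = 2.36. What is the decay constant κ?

κ = 1.68

Integrate −(ℏ²/2m)ψ'' − λδ(x)ψ = Eψ from −ε to +ε: the ψ'' term gives ψ'(0⁺) − ψ'(0⁻) and the δ term gives −(2mλ/ℏ²)ψ(0).
With ψ ∝ e^{−κ|x|} this yields −2κ = −2mλ/ℏ², so κ = mλ/ℏ² = 1.676.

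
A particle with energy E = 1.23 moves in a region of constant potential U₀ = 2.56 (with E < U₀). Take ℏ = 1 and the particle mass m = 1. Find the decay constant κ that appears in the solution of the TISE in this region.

κ = 1.63

Since E < U₀ the TISE in this region is ψ'' = κ²ψ with κ = √(2m(U₀ − E))/ℏ.
κ = √(2 × 1 × 1.33) = 1.631.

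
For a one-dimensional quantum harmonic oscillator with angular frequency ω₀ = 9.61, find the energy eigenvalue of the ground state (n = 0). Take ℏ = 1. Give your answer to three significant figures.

The oscillator eigenvalues are E_n = ℏω₀(n + ½), so E_0 = 9.61 × 0.5 = 4.805.

E = 4.81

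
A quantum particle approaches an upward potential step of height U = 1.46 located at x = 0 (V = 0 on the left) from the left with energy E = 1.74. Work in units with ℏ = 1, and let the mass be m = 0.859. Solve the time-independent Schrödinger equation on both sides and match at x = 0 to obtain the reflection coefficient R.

The wavenumbers are k₁ = √(2mE)/ℏ = 1.729 on the left and k₂ = √(2m(E − U))/ℏ = 0.6936 on the right.
Matching ψ and ψ′ at x = 0 gives r = (k₁ − k₂)/(k₁ + k₂), so R = r² = 0.1827 and T = 1 − R = 0.8173.

R = 0.183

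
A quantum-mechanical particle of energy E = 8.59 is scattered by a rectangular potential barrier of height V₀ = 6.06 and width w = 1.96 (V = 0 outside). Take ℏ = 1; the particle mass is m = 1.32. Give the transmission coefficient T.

Above the barrier the interior wavenumber is k₂ = √(2m(E − V₀))/ℏ = 2.584, giving phase k₂w = 5.065.
Matching at both interfaces gives T⁻¹ = 1 + V₀² sin²(k₂w) / [4E(E − V₀)] = 1.372, hence T = 0.729.

T = 0.729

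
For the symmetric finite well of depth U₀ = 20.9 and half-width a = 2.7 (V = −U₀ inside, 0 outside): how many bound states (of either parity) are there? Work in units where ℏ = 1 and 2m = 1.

N = 8

The dimensionless depth is z₀ = a√(2mU₀)/ℏ = 2.7 × √(20.90) = 12.34.
The even/odd transcendental equations gain one root per π/2 in z₀, giving N = 1 + ⌊2z₀/π⌋ = 1 + ⌊7.858⌋ = 8.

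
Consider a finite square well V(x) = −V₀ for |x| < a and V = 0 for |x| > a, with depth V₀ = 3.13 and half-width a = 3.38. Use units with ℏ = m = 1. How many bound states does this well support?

N = 6

The dimensionless depth is z₀ = a√(2mV₀)/ℏ = 3.38 × √(6.260) = 8.457.
The even/odd transcendental equations gain one root per π/2 in z₀, giving N = 1 + ⌊2z₀/π⌋ = 1 + ⌊5.384⌋ = 6.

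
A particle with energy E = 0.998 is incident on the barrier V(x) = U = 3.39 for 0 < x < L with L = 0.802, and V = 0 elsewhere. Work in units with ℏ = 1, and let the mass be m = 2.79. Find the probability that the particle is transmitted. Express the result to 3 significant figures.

E < U: inside the barrier ψ ∝ e^{±κx} with κ = √(2m(U − E))/ℏ = 3.653.
κL = 2.930, sinh(κL) = 9.337.
The exact tunnelling result is T⁻¹ = 1 + U² sinh²(κL) / [4E(U − E)] = 105.9, so T = 0.00944.

T = 0.00944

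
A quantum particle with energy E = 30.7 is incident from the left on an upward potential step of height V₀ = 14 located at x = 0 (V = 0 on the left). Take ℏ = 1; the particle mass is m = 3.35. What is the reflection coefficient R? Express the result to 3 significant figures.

On each side the TISE gives plane waves with k = √(2m(E − V))/ℏ: k₁ = √(2·3.35·30.7) = 14.34, k₂ = √(2·3.35·16.7) = 10.58.
Matching ψ and ψ′ at x = 0 gives r = (k₁ − k₂)/(k₁ + k₂), so R = r² = 0.02282 and T = 1 − R = 0.9772.

R = 0.0228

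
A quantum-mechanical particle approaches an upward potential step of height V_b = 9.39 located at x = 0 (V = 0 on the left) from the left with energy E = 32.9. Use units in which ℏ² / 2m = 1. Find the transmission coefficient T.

T = 0.993

The wavenumbers are k₁ = √(2mE)/ℏ = 5.736 on the left and k₂ = √(2m(E − V_b))/ℏ = 4.849 on the right.
Matching ψ and ψ′ at x = 0 gives r = (k₁ − k₂)/(k₁ + k₂), so R = r² = 0.007025 and T = 1 − R = 0.9930.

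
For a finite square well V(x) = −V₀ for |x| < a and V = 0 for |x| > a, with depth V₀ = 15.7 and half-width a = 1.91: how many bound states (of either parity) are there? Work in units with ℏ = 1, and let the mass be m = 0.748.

N = 6

Define the well-strength parameter z₀ = (a/ℏ)√(2mV₀) = 1.91 × √(2·0.748·15.7) = 9.257.
A new bound state (alternating even/odd) appears each time z₀ passes a multiple of π/2, so N = ⌊2z₀/π⌋ + 1 = ⌊5.893⌋ + 1 = 6.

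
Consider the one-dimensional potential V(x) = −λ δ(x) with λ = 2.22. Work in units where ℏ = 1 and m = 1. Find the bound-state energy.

E = -2.46

The bound state is ψ(x) = √κ e^{−κ|x|}. The derivative jump ψ'(0⁺) − ψ'(0⁻) = −(2mλ/ℏ²)ψ(0) fixes κ = mλ/ℏ² = 2.220.
Then E = −ℏ²κ²/(2m) = −mλ²/(2ℏ²) = -2.464.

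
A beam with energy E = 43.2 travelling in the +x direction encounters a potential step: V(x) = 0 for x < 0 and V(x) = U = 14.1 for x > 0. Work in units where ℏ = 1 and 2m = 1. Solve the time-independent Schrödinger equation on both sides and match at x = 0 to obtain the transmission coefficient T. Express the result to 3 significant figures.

On each side the TISE gives plane waves with k = √(2m(E − V))/ℏ: k₁ = √(2·½·43.2) = 6.573, k₂ = √(2·½·29.1) = 5.394.
Continuity of ψ and ψ′ at the step yields the reflection amplitude r = (k₁ − k₂)/(k₁ + k₂) = 0.09846; thus R = |r|² = 0.009694, T = 0.9903.

T = 0.990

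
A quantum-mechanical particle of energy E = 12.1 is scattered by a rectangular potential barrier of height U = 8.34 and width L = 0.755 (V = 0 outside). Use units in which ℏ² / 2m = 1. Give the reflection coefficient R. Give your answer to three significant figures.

Above the barrier the interior wavenumber is k₂ = √(2m(E − U))/ℏ = 1.939, giving phase k₂L = 1.464.
T = [1 + U² sin²(k₂L) / (4E(E − U))]⁻¹ = 1/1.378 = 0.726.
R = 1 − T = 0.274.

R = 0.274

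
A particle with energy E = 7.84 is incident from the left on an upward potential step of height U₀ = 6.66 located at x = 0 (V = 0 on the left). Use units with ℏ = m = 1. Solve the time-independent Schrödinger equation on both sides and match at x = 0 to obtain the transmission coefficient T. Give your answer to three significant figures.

T = 0.806

The wavenumbers are k₁ = √(2mE)/ℏ = 3.960 on the left and k₂ = √(2m(E − U₀))/ℏ = 1.536 on the right.
Continuity of ψ and ψ′ at the step yields the reflection amplitude r = (k₁ − k₂)/(k₁ + k₂) = 0.4410; thus R = |r|² = 0.1945, T = 0.8055.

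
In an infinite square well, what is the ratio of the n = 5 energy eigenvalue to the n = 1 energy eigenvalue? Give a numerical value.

25

Since E_n ∝ n², the ratio is (5/1)² = 25.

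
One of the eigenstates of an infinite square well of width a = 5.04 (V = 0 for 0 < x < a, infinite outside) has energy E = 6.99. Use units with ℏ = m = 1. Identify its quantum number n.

n = 6

For an infinite well E_n = n²π²ℏ²/(2ma²), so n = (a/πℏ)√(2mE).
n = (5.04/π) × √(2 × 1 × 6.99) = 5.998 → n = 6.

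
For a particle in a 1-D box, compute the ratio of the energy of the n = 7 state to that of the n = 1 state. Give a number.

49

Since E_n ∝ n², the ratio is (7/1)² = 49.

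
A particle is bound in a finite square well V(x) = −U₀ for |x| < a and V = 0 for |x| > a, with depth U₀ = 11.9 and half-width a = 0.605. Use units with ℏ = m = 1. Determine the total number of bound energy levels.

N = 2

The dimensionless depth is z₀ = a√(2mU₀)/ℏ = 0.605 × √(23.80) = 2.952.
The even/odd transcendental equations gain one root per π/2 in z₀, giving N = 1 + ⌊2z₀/π⌋ = 1 + ⌊1.879⌋ = 2.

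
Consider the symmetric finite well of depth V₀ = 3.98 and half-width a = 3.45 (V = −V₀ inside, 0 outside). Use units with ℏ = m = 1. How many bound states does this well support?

Define the well-strength parameter z₀ = (a/ℏ)√(2mV₀) = 3.45 × √(2·1·3.98) = 9.734.
A new bound state (alternating even/odd) appears each time z₀ passes a multiple of π/2, so N = ⌊2z₀/π⌋ + 1 = ⌊6.197⌋ + 1 = 7.

N = 7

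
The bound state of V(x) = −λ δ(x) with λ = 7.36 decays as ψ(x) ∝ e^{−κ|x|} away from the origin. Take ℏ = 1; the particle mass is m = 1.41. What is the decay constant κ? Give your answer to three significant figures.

κ = 10.4

Integrate −(ℏ²/2m)ψ'' − λδ(x)ψ = Eψ from −ε to +ε: the ψ'' term gives ψ'(0⁺) − ψ'(0⁻) and the δ term gives −(2mλ/ℏ²)ψ(0).
With ψ ∝ e^{−κ|x|} this yields −2κ = −2mλ/ℏ², so κ = mλ/ℏ² = 10.38.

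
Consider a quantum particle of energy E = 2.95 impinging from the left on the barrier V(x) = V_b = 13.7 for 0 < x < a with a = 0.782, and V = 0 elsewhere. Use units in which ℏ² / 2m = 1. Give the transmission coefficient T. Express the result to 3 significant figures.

T = 0.0160

E < V_b: inside the barrier ψ ∝ e^{±κx} with κ = √(2m(V_b − E))/ℏ = 3.279.
κa = 2.564, sinh(κa) = 6.455.
The exact tunnelling result is T⁻¹ = 1 + V_b² sinh²(κa) / [4E(V_b − E)] = 62.65, so T = 0.0160.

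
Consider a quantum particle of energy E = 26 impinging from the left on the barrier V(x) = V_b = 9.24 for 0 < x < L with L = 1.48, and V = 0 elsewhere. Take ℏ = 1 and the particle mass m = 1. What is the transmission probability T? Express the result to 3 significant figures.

T = 0.973

E > V_b: inside the barrier k₂ = √(2m(E − V_b))/ℏ = 5.790, k₂L = 8.569.
T = [1 + V_b² sin²(k₂L) / (4E(E − V_b))]⁻¹ = 1/1.028 = 0.973.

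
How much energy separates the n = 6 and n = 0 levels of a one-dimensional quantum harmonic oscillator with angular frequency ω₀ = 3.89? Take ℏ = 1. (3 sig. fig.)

E_n = ℏω₀(n + ½), so ΔE = (6 − 0) ℏω₀ = 6 × 3.89 = 23.34.

ΔE = 23.3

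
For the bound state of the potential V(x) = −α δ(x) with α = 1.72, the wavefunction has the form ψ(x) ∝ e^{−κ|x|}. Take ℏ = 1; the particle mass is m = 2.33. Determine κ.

κ = 4.01

Integrating the TISE across x = 0 gives the cusp condition ψ'(0⁺) − ψ'(0⁻) = −(2mα/ℏ²)ψ(0).
With ψ ∝ e^{−κ|x|} this yields −2κ = −2mα/ℏ², so κ = mα/ℏ² = 4.008.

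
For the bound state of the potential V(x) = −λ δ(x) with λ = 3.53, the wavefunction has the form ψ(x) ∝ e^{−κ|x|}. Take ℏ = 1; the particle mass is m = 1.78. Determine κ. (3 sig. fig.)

Integrate −(ℏ²/2m)ψ'' − λδ(x)ψ = Eψ from −ε to +ε: the ψ'' term gives ψ'(0⁺) − ψ'(0⁻) and the δ term gives −(2mλ/ℏ²)ψ(0).
With ψ ∝ e^{−κ|x|} this yields −2κ = −2mλ/ℏ², so κ = mλ/ℏ² = 6.283.

κ = 6.28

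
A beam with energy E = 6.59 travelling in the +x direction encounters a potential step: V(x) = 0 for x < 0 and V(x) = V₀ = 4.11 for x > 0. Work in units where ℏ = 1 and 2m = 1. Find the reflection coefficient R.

R = 0.0574

The wavenumbers are k₁ = √(2mE)/ℏ = 2.567 on the left and k₂ = √(2m(E − V₀))/ℏ = 1.575 on the right.
Continuity of ψ and ψ′ at the step yields the reflection amplitude r = (k₁ − k₂)/(k₁ + k₂) = 0.2396; thus R = |r|² = 0.05740, T = 0.9426.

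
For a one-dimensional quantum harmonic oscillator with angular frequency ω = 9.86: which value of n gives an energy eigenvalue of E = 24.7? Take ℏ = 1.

n = 2

Invert E_n = (n + ½)ℏω: n = E/ℏω − ½ = 2.005, so n = 2.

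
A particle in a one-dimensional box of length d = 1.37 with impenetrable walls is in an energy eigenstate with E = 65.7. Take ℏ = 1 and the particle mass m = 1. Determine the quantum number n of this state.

For an infinite well E_n = n²π²ℏ²/(2md²), so n = (d/πℏ)√(2mE).
n = (1.37/π) × √(2 × 1 × 65.7) = 4.999 → n = 5.

n = 5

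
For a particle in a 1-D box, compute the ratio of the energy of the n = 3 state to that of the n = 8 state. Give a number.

0.140625

E_n = n²π²ℏ²/(2mL²) so the ratio is n₂²/n₁² = 9/64 = 0.140625.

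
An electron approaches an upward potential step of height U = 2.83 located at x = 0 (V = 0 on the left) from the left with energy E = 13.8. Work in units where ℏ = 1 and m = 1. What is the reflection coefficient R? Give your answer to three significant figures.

The wavenumbers are k₁ = √(2mE)/ℏ = 5.254 on the left and k₂ = √(2m(E − U))/ℏ = 4.684 on the right.
Matching ψ and ψ′ at x = 0 gives r = (k₁ − k₂)/(k₁ + k₂), so R = r² = 0.003285 and T = 1 − R = 0.9967.

R = 0.00328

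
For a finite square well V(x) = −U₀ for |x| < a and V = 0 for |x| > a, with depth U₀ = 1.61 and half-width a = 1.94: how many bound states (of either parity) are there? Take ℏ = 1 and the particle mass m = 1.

The dimensionless depth is z₀ = a√(2mU₀)/ℏ = 1.94 × √(3.220) = 3.481.
A new bound state (alternating even/odd) appears each time z₀ passes a multiple of π/2, so N = ⌊2z₀/π⌋ + 1 = ⌊2.216⌋ + 1 = 3.

N = 3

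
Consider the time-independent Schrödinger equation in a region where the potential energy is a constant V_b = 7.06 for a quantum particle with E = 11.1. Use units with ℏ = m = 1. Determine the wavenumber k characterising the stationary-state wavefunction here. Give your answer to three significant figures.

k = 2.84

With E > V_b the solution is oscillatory, ψ ∝ e^{±ikx} with k = √(2m(E − V_b))/ℏ.
k = √(2 × 1 × 4.04) = 2.843.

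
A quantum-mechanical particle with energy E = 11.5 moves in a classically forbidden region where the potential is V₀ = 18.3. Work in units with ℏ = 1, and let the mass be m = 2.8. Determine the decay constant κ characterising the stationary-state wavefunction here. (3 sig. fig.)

Since E < V₀ the TISE in this region is ψ'' = κ²ψ with κ = √(2m(V₀ − E))/ℏ.
κ = √(2 × 2.8 × 6.8) = 6.171.

κ = 6.17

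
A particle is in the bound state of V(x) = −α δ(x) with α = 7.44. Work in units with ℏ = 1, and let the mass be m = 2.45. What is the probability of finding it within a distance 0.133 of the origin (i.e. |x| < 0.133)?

P = 0.992

The normalised bound state is ψ = √κ e^{−κ|x|} with κ = mα/ℏ² = 18.23.
P(|x| < d) = ∫_{−d}^{d} κ e^{−2κ|x|} dx = 1 − e^{−2κd} = 1 − e^{−4.849} = 0.9922.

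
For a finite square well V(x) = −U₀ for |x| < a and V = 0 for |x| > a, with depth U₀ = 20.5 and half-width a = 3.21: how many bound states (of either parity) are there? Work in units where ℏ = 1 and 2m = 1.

The dimensionless depth is z₀ = a√(2mU₀)/ℏ = 3.21 × √(20.50) = 14.53.
The even/odd transcendental equations gain one root per π/2 in z₀, giving N = 1 + ⌊2z₀/π⌋ = 1 + ⌊9.253⌋ = 10.

N = 10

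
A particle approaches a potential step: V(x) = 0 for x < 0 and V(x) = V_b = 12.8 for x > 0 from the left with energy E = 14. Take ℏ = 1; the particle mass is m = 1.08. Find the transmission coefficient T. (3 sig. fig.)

The wavenumbers are k₁ = √(2mE)/ℏ = 5.499 on the left and k₂ = √(2m(E − V_b))/ℏ = 1.610 on the right.
Matching ψ and ψ′ at x = 0 gives r = (k₁ − k₂)/(k₁ + k₂), so R = r² = 0.2993 and T = 1 − R = 0.7007.

T = 0.701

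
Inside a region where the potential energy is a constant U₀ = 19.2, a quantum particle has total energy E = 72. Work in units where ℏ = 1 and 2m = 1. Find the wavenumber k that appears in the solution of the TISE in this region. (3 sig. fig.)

k = 7.27

With E > U₀ the solution is oscillatory, ψ ∝ e^{±ikx} with k = √(2m(E − U₀))/ℏ.
k = √(2 × 0.5 × 52.8) = 7.266.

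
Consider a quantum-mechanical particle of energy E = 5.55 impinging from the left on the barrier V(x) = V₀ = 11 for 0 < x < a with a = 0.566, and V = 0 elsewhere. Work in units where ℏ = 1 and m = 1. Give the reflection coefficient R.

R = 0.909

E < V₀: inside the barrier ψ ∝ e^{±κx} with κ = √(2m(V₀ − E))/ℏ = 3.302.
κa = 1.869, sinh(κa) = 3.163.
Matching ψ, ψ′ at both faces gives T = [1 + V₀² sinh²(κa) / (4E(V₀ − E))]⁻¹ = 1/11.00 = 0.0909.
R = 1 − T = 0.909.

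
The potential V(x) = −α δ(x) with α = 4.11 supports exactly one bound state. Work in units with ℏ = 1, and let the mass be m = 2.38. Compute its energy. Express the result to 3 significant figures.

For x ≠ 0 the bound state is ψ ∝ e^{−κ|x|}; integrating the TISE across the delta gives the cusp condition 2κ = 2mα/ℏ², so κ = 9.782.
Then E = −ℏ²κ²/(2m) = −mα²/(2ℏ²) = -20.10.

E = -20.1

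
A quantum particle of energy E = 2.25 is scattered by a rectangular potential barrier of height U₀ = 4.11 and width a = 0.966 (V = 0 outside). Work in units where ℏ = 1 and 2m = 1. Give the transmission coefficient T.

T = 0.248

E < U₀: inside the barrier ψ ∝ e^{±κx} with κ = √(2m(U₀ − E))/ℏ = 1.364.
κa = 1.317, sinh(κa) = 1.733.
The exact tunnelling result is T⁻¹ = 1 + U₀² sinh²(κa) / [4E(U₀ − E)] = 4.031, so T = 0.248.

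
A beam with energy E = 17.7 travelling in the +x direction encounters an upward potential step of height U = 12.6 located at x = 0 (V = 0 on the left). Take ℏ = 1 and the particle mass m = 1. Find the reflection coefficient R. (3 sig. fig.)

The wavenumbers are k₁ = √(2mE)/ℏ = 5.950 on the left and k₂ = √(2m(E − U))/ℏ = 3.194 on the right.
Matching ψ and ψ′ at x = 0 gives r = (k₁ − k₂)/(k₁ + k₂), so R = r² = 0.09085 and T = 1 − R = 0.9091.

R = 0.0909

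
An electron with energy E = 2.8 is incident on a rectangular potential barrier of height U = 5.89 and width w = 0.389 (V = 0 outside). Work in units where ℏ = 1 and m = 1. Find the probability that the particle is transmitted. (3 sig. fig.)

T = 0.441

E < U: inside the barrier ψ ∝ e^{±κx} with κ = √(2m(U − E))/ℏ = 2.486.
κw = 0.9670, sinh(κw) = 1.125.
The exact tunnelling result is T⁻¹ = 1 + U² sinh²(κw) / [4E(U − E)] = 2.269, so T = 0.441.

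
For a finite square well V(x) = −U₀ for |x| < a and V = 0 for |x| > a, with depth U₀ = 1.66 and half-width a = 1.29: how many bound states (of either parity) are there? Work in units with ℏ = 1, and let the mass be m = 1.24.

The dimensionless depth is z₀ = a√(2mU₀)/ℏ = 1.29 × √(4.117) = 2.617.
A new bound state (alternating even/odd) appears each time z₀ passes a multiple of π/2, so N = ⌊2z₀/π⌋ + 1 = ⌊1.666⌋ + 1 = 2.

N = 2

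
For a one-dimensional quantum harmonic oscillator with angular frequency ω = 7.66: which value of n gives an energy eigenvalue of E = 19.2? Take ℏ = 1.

n = 2

E_n = ℏω(n + ½) ⇒ n = E/(ℏω) − ½ = 19.2/7.66 − 0.5 = 2.007 → n = 2.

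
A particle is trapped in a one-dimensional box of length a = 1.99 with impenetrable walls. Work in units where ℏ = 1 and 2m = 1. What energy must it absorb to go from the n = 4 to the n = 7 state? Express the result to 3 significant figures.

ΔE = 82.2

E_n = n²π²ℏ²/(2ma²), so ΔE = (7² − 4²) π²ℏ²/(2ma²).
ΔE = 33 × π² / (2 × 0.5 × 1.99²) = 82.24.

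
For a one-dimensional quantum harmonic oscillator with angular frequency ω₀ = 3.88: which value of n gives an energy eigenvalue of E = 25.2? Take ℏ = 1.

E_n = ℏω₀(n + ½) ⇒ n = E/(ℏω₀) − ½ = 25.2/3.88 − 0.5 = 5.995 → n = 6.

n = 6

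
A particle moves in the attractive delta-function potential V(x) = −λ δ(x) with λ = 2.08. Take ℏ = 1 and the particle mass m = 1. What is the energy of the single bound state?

E = -2.16

For x ≠ 0 the bound state is ψ ∝ e^{−κ|x|}; integrating the TISE across the delta gives the cusp condition 2κ = 2mλ/ℏ², so κ = 2.080.
Then E = −ℏ²κ²/(2m) = −mλ²/(2ℏ²) = -2.163.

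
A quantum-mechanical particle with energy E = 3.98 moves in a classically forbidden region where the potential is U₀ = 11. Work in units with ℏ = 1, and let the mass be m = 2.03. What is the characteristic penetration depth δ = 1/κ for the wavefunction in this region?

Since E < U₀ the TISE in this region is ψ'' = κ²ψ with κ = √(2m(U₀ − E))/ℏ.
κ = √(2 × 2.03 × 7.02) = 5.339. The penetration depth is δ = 1/κ = 0.187.

δ = 0.187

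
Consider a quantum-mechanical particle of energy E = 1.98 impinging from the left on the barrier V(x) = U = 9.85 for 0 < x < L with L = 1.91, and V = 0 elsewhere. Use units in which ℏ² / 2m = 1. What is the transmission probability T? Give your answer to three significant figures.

T = 0.0000570

Since E < U the interior solution is evanescent with decay constant κ = √(2m(U − E))/ℏ = 2.805.
κL = 5.358, sinh(κL) = 106.2.
Matching ψ, ψ′ at both faces gives T = [1 + U² sinh²(κL) / (4E(U − E))]⁻¹ = 1/17550 = 0.0000570.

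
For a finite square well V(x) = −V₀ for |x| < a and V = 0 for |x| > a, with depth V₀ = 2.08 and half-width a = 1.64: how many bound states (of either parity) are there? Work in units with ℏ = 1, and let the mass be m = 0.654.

Define the well-strength parameter z₀ = (a/ℏ)√(2mV₀) = 1.64 × √(2·0.654·2.08) = 2.705.
The even/odd transcendental equations gain one root per π/2 in z₀, giving N = 1 + ⌊2z₀/π⌋ = 1 + ⌊1.722⌋ = 2.

N = 2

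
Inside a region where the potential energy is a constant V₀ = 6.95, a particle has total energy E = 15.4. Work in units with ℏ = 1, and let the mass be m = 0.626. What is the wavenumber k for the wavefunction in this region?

With E > V₀ the solution is oscillatory, ψ ∝ e^{±ikx} with k = √(2m(E − V₀))/ℏ.
k = √(2 × 0.626 × 8.45) = 3.253.

k = 3.25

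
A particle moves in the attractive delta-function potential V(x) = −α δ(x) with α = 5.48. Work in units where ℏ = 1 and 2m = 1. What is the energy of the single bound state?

E = -7.51

The bound state is ψ(x) = √κ e^{−κ|x|}. The derivative jump ψ'(0⁺) − ψ'(0⁻) = −(2mα/ℏ²)ψ(0) fixes κ = mα/ℏ² = 2.740.
Then E = −ℏ²κ²/(2m) = −mα²/(2ℏ²) = -7.508.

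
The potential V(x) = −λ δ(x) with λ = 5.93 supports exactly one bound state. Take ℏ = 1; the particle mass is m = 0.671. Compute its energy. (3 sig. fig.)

For x ≠ 0 the bound state is ψ ∝ e^{−κ|x|}; integrating the TISE across the delta gives the cusp condition 2κ = 2mλ/ℏ², so κ = 3.979.
Then E = −ℏ²κ²/(2m) = −mλ²/(2ℏ²) = -11.80.

E = -11.8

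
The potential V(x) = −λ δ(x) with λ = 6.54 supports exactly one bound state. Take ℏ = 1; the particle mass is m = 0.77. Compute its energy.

The bound state is ψ(x) = √κ e^{−κ|x|}. The derivative jump ψ'(0⁺) − ψ'(0⁻) = −(2mλ/ℏ²)ψ(0) fixes κ = mλ/ℏ² = 5.036.
Then E = −ℏ²κ²/(2m) = −mλ²/(2ℏ²) = -16.47.

E = -16.5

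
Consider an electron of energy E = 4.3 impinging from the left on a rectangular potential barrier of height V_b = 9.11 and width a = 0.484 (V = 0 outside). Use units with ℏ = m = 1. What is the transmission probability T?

Since E < V_b the interior solution is evanescent with decay constant κ = √(2m(V_b − E))/ℏ = 3.102.
κa = 1.501, sinh(κa) = 2.132.
The exact tunnelling result is T⁻¹ = 1 + V_b² sinh²(κa) / [4E(V_b − E)] = 5.560, so T = 0.180.

T = 0.180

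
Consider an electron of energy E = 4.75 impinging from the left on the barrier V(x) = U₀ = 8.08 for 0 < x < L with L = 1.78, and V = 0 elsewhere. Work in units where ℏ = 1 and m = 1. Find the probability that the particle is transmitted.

T = 0.000397

Since E < U₀ the interior solution is evanescent with decay constant κ = √(2m(U₀ − E))/ℏ = 2.581.
κL = 4.594, sinh(κL) = 49.42.
The exact tunnelling result is T⁻¹ = 1 + U₀² sinh²(κL) / [4E(U₀ − E)] = 2521, so T = 0.000397.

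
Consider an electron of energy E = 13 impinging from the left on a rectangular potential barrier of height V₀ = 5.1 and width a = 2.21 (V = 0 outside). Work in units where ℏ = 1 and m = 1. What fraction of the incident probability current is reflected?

Above the barrier the interior wavenumber is k₂ = √(2m(E − V₀))/ℏ = 3.975, giving phase k₂a = 8.785.
Matching at both interfaces gives T⁻¹ = 1 + V₀² sin²(k₂a) / [4E(E − V₀)] = 1.023, hence T = 0.978.
R = 1 − T = 0.0221.

R = 0.0221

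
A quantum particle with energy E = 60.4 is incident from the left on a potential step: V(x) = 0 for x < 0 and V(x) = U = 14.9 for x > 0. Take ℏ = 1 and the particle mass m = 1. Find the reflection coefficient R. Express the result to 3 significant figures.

R = 0.00500

On each side the TISE gives plane waves with k = √(2m(E − V))/ℏ: k₁ = √(2·1·60.4) = 10.99, k₂ = √(2·1·45.5) = 9.539.
Continuity of ψ and ψ′ at the step yields the reflection amplitude r = (k₁ − k₂)/(k₁ + k₂) = 0.07070; thus R = |r|² = 0.004999, T = 0.9950.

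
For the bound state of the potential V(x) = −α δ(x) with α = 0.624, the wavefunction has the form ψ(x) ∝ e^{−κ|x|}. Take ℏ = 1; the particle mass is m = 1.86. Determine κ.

Integrate −(ℏ²/2m)ψ'' − αδ(x)ψ = Eψ from −ε to +ε: the ψ'' term gives ψ'(0⁺) − ψ'(0⁻) and the δ term gives −(2mα/ℏ²)ψ(0).
With ψ ∝ e^{−κ|x|} this yields −2κ = −2mα/ℏ², so κ = mα/ℏ² = 1.161.

κ = 1.16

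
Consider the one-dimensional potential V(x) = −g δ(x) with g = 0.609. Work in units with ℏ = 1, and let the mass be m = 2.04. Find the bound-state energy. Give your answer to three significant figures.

E = -0.378

The bound state is ψ(x) = √κ e^{−κ|x|}. The derivative jump ψ'(0⁺) − ψ'(0⁻) = −(2mg/ℏ²)ψ(0) fixes κ = mg/ℏ² = 1.242.
Then E = −ℏ²κ²/(2m) = −mg²/(2ℏ²) = -0.3783.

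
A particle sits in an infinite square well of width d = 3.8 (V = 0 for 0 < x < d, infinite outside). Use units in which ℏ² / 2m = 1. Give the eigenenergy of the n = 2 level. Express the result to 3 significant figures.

The infinite-well eigenfunctions ψ_n = √(2/d) sin(nπx/d) vanish at both walls, giving E_n = n²π²ℏ²/(2md²).
E_2 = 2² × π² / (2 × 0.5 × 3.8²) = 2.734.

E = 2.73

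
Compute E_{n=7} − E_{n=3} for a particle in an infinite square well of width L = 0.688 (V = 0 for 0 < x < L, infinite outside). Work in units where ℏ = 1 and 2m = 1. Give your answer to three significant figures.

E_n = n²π²ℏ²/(2mL²), so ΔE = (7² − 3²) π²ℏ²/(2mL²).
ΔE = 40 × π² / (2 × 0.5 × 0.688²) = 834.0.

ΔE = 834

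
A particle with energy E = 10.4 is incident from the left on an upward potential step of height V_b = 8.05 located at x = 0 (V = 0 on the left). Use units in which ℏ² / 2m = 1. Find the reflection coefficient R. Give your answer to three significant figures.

The wavenumbers are k₁ = √(2mE)/ℏ = 3.225 on the left and k₂ = √(2m(E − V_b))/ℏ = 1.533 on the right.
Continuity of ψ and ψ′ at the step yields the reflection amplitude r = (k₁ − k₂)/(k₁ + k₂) = 0.3556; thus R = |r|² = 0.1265, T = 0.8735.

R = 0.126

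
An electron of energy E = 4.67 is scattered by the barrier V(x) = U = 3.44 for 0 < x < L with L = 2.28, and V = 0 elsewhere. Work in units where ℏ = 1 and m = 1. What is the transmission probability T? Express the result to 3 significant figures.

Above the barrier the interior wavenumber is k₂ = √(2m(E − U))/ℏ = 1.568, giving phase k₂L = 3.576.
T = [1 + U² sin²(k₂L) / (4E(E − U))]⁻¹ = 1/1.091 = 0.916.

T = 0.916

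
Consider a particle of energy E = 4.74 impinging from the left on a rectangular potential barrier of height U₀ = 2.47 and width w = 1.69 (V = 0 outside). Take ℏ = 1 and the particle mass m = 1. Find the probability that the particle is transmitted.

T = 0.973

E > U₀: inside the barrier k₂ = √(2m(E − U₀))/ℏ = 2.131, k₂w = 3.601.
T = [1 + U₀² sin²(k₂w) / (4E(E − U₀))]⁻¹ = 1/1.028 = 0.973.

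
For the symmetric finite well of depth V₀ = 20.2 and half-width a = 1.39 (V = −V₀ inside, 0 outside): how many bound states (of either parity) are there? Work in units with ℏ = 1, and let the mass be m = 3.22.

The dimensionless depth is z₀ = a√(2mV₀)/ℏ = 1.39 × √(130.1) = 15.85.
The even/odd transcendental equations gain one root per π/2 in z₀, giving N = 1 + ⌊2z₀/π⌋ = 1 + ⌊10.09⌋ = 11.

N = 11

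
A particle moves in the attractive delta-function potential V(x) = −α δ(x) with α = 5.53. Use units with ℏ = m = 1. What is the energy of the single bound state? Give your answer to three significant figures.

The bound state is ψ(x) = √κ e^{−κ|x|}. The derivative jump ψ'(0⁺) − ψ'(0⁻) = −(2mα/ℏ²)ψ(0) fixes κ = mα/ℏ² = 5.530.
Then E = −ℏ²κ²/(2m) = −mα²/(2ℏ²) = -15.29.

E = -15.3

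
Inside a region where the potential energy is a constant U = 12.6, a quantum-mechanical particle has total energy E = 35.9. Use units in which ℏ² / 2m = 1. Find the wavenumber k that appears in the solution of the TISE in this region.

With E > U the solution is oscillatory, ψ ∝ e^{±ikx} with k = √(2m(E − U))/ℏ.
k = √(2 × 0.5 × 23.3) = 4.827.

k = 4.83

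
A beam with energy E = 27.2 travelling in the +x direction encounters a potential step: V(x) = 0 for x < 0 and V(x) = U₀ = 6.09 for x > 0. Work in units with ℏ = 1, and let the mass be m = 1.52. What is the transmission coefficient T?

The wavenumbers are k₁ = √(2mE)/ℏ = 9.093 on the left and k₂ = √(2m(E − U₀))/ℏ = 8.011 on the right.
Matching ψ and ψ′ at x = 0 gives r = (k₁ − k₂)/(k₁ + k₂), so R = r² = 0.004005 and T = 1 − R = 0.9960.

T = 0.996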